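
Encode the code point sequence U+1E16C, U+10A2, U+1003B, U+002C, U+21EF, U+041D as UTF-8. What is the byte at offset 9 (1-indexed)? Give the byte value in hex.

1-indexed offset 9 is 0-indexed offset 8.
U+1E16C → 4-byte form F0 9E 85 AC at offsets 0–3.
U+10A2 → 3-byte form E1 82 A2 at offsets 4–6.
U+1003B → 4-byte form F0 90 80 BB at offsets 7–10.
Offset 8 falls in char 3's range; it's byte 2 of F0 90 80 BB = 0x90.

0x90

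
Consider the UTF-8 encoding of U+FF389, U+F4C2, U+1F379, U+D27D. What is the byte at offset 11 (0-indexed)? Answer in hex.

U+FF389 → 4-byte form F3 BF 8E 89 at offsets 0–3.
U+F4C2 → 3-byte form EF 93 82 at offsets 4–6.
U+1F379 → 4-byte form F0 9F 8D B9 at offsets 7–10.
U+D27D → 3-byte form ED 89 BD at offsets 11–13.
Offset 11 falls in char 4's range; it's byte 1 of ED 89 BD = 0xED.

0xED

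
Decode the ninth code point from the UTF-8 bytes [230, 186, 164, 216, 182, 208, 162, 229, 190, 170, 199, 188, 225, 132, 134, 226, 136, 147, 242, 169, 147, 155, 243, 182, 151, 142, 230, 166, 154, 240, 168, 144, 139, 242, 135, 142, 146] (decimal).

Offset 0: leading byte 0xE6 = 11100110 → 3-byte char #1 = E6 BA A4.
Offset 3: leading byte 0xD8 = 11011000 → 2-byte char #2 = D8 B6.
Offset 5: leading byte 0xD0 = 11010000 → 2-byte char #3 = D0 A2.
Offset 7: leading byte 0xE5 = 11100101 → 3-byte char #4 = E5 BE AA.
Offset 10: leading byte 0xC7 = 11000111 → 2-byte char #5 = C7 BC.
Offset 12: leading byte 0xE1 = 11100001 → 3-byte char #6 = E1 84 86.
Offset 15: leading byte 0xE2 = 11100010 → 3-byte char #7 = E2 88 93.
Offset 18: leading byte 0xF2 = 11110010 → 4-byte char #8 = F2 A9 93 9B.
Offset 22: leading byte 0xF3 = 11110011 → 4-byte char #9 = F3 B6 97 8E.
Leading byte 0xF3 = 11110011 matches 11110xxx → 4-byte sequence.
Byte 1: 0xF3 = 11110011, payload 011 (3 bits).
Byte 2: 0xB6 = 10110110 (10xxxxxx ✓), payload 110110.
Byte 3: 0x97 = 10010111 (10xxxxxx ✓), payload 010111.
Byte 4: 0x8E = 10001110 (10xxxxxx ✓), payload 001110.
Concatenate: 011110110010111001110 = 0xF65CE (21 bits → U+F65CE).

U+F65CE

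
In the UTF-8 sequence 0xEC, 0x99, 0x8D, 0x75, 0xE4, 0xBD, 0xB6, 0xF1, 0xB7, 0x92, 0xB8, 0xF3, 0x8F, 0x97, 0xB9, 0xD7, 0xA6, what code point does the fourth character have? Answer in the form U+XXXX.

U+774B8

Offset 0: leading byte 0xEC = 11101100 → 3-byte char #1 = EC 99 8D.
Offset 3: leading byte 0x75 = 01110101 → 1-byte char #2 = 75.
Offset 4: leading byte 0xE4 = 11100100 → 3-byte char #3 = E4 BD B6.
Offset 7: leading byte 0xF1 = 11110001 → 4-byte char #4 = F1 B7 92 B8.
Leading byte 0xF1 = 11110001 matches 11110xxx → 4-byte sequence.
Byte 1: 0xF1 = 11110001, payload 001 (3 bits).
Byte 2: 0xB7 = 10110111 (10xxxxxx ✓), payload 110111.
Byte 3: 0x92 = 10010010 (10xxxxxx ✓), payload 010010.
Byte 4: 0xB8 = 10111000 (10xxxxxx ✓), payload 111000.
Concatenate: 001110111010010111000 = 0x774B8 (21 bits → U+774B8).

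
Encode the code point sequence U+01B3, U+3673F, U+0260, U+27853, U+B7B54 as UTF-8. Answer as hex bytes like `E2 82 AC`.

C6 B3 F0 B6 9C BF C9 A0 F0 A7 A1 93 F2 B7 AD 94

U+01B3: 2-byte form → C6 B3.
U+3673F: 4-byte form → F0 B6 9C BF.
U+0260: 2-byte form → C9 A0.
U+27853: 4-byte form → F0 A7 A1 93.
U+B7B54: 4-byte form → F2 B7 AD 94.
Concatenated (16 bytes): C6 B3 F0 B6 9C BF C9 A0 F0 A7 A1 93 F2 B7 AD 94.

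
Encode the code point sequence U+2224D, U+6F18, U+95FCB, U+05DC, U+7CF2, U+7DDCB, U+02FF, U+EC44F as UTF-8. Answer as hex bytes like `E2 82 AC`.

U+2224D: 4-byte form → F0 A2 89 8D.
U+6F18: 3-byte form → E6 BC 98.
U+95FCB: 4-byte form → F2 95 BF 8B.
U+05DC: 2-byte form → D7 9C.
U+7CF2: 3-byte form → E7 B3 B2.
U+7DDCB: 4-byte form → F1 BD B7 8B.
U+02FF: 2-byte form → CB BF.
U+EC44F: 4-byte form → F3 AC 91 8F.
Concatenated (26 bytes): F0 A2 89 8D E6 BC 98 F2 95 BF 8B D7 9C E7 B3 B2 F1 BD B7 8B CB BF F3 AC 91 8F.

F0 A2 89 8D E6 BC 98 F2 95 BF 8B D7 9C E7 B3 B2 F1 BD B7 8B CB BF F3 AC 91 8F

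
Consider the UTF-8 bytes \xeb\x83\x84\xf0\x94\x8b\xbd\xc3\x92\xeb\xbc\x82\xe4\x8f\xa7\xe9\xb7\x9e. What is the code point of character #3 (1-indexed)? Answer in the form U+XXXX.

Offset 0: leading byte 0xEB = 11101011 → 3-byte char #1 = EB 83 84.
Offset 3: leading byte 0xF0 = 11110000 → 4-byte char #2 = F0 94 8B BD.
Offset 7: leading byte 0xC3 = 11000011 → 2-byte char #3 = C3 92.
Leading byte 0xC3 = 11000011 matches 110xxxxx → 2-byte sequence.
Byte 1: 0xC3 = 11000011, payload 00011 (5 bits).
Byte 2: 0x92 = 10010010 (10xxxxxx ✓), payload 010010.
Concatenate: 00011010010 = 0xD2 (11 bits → U+00D2).

U+00D2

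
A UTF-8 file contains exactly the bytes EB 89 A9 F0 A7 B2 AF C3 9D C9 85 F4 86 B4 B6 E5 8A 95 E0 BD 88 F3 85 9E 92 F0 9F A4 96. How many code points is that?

9

Byte at offset 0: 0xEB = 11101011 → 3-byte char (#1). Advance 3.
Byte at offset 3: 0xF0 = 11110000 → 4-byte char (#2). Advance 4.
Byte at offset 7: 0xC3 = 11000011 → 2-byte char (#3). Advance 2.
Byte at offset 9: 0xC9 = 11001001 → 2-byte char (#4). Advance 2.
Byte at offset 11: 0xF4 = 11110100 → 4-byte char (#5). Advance 4.
Byte at offset 15: 0xE5 = 11100101 → 3-byte char (#6). Advance 3.
Byte at offset 18: 0xE0 = 11100000 → 3-byte char (#7). Advance 3.
Byte at offset 21: 0xF3 = 11110011 → 4-byte char (#8). Advance 4.
Byte at offset 25: 0xF0 = 11110000 → 4-byte char (#9). Advance 4.
Reached end at offset 29 after 9 code points.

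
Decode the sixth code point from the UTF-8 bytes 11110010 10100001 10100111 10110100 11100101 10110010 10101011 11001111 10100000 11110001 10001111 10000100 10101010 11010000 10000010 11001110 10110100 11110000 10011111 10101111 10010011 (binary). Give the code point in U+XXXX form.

U+03B4

Offset 0: leading byte 0xF2 = 11110010 → 4-byte char #1 = F2 A1 A7 B4.
Offset 4: leading byte 0xE5 = 11100101 → 3-byte char #2 = E5 B2 AB.
Offset 7: leading byte 0xCF = 11001111 → 2-byte char #3 = CF A0.
Offset 9: leading byte 0xF1 = 11110001 → 4-byte char #4 = F1 8F 84 AA.
Offset 13: leading byte 0xD0 = 11010000 → 2-byte char #5 = D0 82.
Offset 15: leading byte 0xCE = 11001110 → 2-byte char #6 = CE B4.
Leading byte 0xCE = 11001110 matches 110xxxxx → 2-byte sequence.
Byte 1: 0xCE = 11001110, payload 01110 (5 bits).
Byte 2: 0xB4 = 10110100 (10xxxxxx ✓), payload 110100.
Concatenate: 01110110100 = 0x3B4 (11 bits → U+03B4).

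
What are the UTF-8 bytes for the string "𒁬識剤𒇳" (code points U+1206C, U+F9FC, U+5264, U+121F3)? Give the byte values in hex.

U+1206C: 4-byte form → F0 92 81 AC.
U+F9FC: 3-byte form → EF A7 BC.
U+5264: 3-byte form → E5 89 A4.
U+121F3: 4-byte form → F0 92 87 B3.
Concatenated (14 bytes): F0 92 81 AC EF A7 BC E5 89 A4 F0 92 87 B3.

F0 92 81 AC EF A7 BC E5 89 A4 F0 92 87 B3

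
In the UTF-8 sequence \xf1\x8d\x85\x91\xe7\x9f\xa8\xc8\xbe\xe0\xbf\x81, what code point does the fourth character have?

U+0FC1

Offset 0: leading byte 0xF1 = 11110001 → 4-byte char #1 = F1 8D 85 91.
Offset 4: leading byte 0xE7 = 11100111 → 3-byte char #2 = E7 9F A8.
Offset 7: leading byte 0xC8 = 11001000 → 2-byte char #3 = C8 BE.
Offset 9: leading byte 0xE0 = 11100000 → 3-byte char #4 = E0 BF 81.
Leading byte 0xE0 = 11100000 matches 1110xxxx → 3-byte sequence.
Byte 1: 0xE0 = 11100000, payload 0000 (4 bits).
Byte 2: 0xBF = 10111111 (10xxxxxx ✓), payload 111111.
Byte 3: 0x81 = 10000001 (10xxxxxx ✓), payload 000001.
Concatenate: 0000111111000001 = 0xFC1 (16 bits → U+0FC1).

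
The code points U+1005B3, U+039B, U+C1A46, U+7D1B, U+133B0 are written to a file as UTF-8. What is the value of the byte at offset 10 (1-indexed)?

1-indexed offset 10 is 0-indexed offset 9.
U+1005B3 → 4-byte form F4 80 96 B3 at offsets 0–3.
U+039B → 2-byte form CE 9B at offsets 4–5.
U+C1A46 → 4-byte form F3 81 A9 86 at offsets 6–9.
Offset 9 falls in char 3's range; it's byte 4 of F3 81 A9 86 = 0x86.

0x86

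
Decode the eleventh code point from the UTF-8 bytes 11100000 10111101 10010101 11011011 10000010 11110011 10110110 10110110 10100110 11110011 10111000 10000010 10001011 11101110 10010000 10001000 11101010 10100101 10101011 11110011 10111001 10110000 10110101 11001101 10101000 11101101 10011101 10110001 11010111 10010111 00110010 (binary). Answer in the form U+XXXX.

U+0032

Offset 0: leading byte 0xE0 = 11100000 → 3-byte char #1 = E0 BD 95.
Offset 3: leading byte 0xDB = 11011011 → 2-byte char #2 = DB 82.
Offset 5: leading byte 0xF3 = 11110011 → 4-byte char #3 = F3 B6 B6 A6.
Offset 9: leading byte 0xF3 = 11110011 → 4-byte char #4 = F3 B8 82 8B.
Offset 13: leading byte 0xEE = 11101110 → 3-byte char #5 = EE 90 88.
Offset 16: leading byte 0xEA = 11101010 → 3-byte char #6 = EA A5 AB.
Offset 19: leading byte 0xF3 = 11110011 → 4-byte char #7 = F3 B9 B0 B5.
Offset 23: leading byte 0xCD = 11001101 → 2-byte char #8 = CD A8.
Offset 25: leading byte 0xED = 11101101 → 3-byte char #9 = ED 9D B1.
Offset 28: leading byte 0xD7 = 11010111 → 2-byte char #10 = D7 97.
Offset 30: leading byte 0x32 = 00110010 → 1-byte char #11 = 32.
Leading byte 0x32 = 00110010 matches 0xxxxxxx → 1-byte sequence.
Byte 1: 0x32 = 00110010, payload 0110010 (7 bits).
Concatenate: 0110010 = 0x32 (7 bits → U+0032).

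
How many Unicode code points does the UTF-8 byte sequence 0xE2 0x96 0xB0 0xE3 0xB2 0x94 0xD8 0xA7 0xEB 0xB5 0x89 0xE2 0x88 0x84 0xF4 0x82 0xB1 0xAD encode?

6

Byte at offset 0: 0xE2 = 11100010 → 3-byte char (#1). Advance 3.
Byte at offset 3: 0xE3 = 11100011 → 3-byte char (#2). Advance 3.
Byte at offset 6: 0xD8 = 11011000 → 2-byte char (#3). Advance 2.
Byte at offset 8: 0xEB = 11101011 → 3-byte char (#4). Advance 3.
Byte at offset 11: 0xE2 = 11100010 → 3-byte char (#5). Advance 3.
Byte at offset 14: 0xF4 = 11110100 → 4-byte char (#6). Advance 4.
Reached end at offset 18 after 6 code points.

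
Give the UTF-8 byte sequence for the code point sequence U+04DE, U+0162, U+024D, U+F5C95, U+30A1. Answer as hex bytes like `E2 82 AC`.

D3 9E C5 A2 C9 8D F3 B5 B2 95 E3 82 A1

U+04DE: 2-byte form → D3 9E.
U+0162: 2-byte form → C5 A2.
U+024D: 2-byte form → C9 8D.
U+F5C95: 4-byte form → F3 B5 B2 95.
U+30A1: 3-byte form → E3 82 A1.
Concatenated (13 bytes): D3 9E C5 A2 C9 8D F3 B5 B2 95 E3 82 A1.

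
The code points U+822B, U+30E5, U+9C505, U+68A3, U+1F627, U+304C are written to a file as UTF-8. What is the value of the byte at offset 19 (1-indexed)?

1-indexed offset 19 is 0-indexed offset 18.
U+822B → 3-byte form E8 88 AB at offsets 0–2.
U+30E5 → 3-byte form E3 83 A5 at offsets 3–5.
U+9C505 → 4-byte form F2 9C 94 85 at offsets 6–9.
U+68A3 → 3-byte form E6 A2 A3 at offsets 10–12.
U+1F627 → 4-byte form F0 9F 98 A7 at offsets 13–16.
U+304C → 3-byte form E3 81 8C at offsets 17–19.
Offset 18 falls in char 6's range; it's byte 2 of E3 81 8C = 0x81.

0x81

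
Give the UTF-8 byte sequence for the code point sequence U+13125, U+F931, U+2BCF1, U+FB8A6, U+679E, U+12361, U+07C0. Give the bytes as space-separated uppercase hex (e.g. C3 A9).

F0 93 84 A5 EF A4 B1 F0 AB B3 B1 F3 BB A2 A6 E6 9E 9E F0 92 8D A1 DF 80

U+13125: 4-byte form → F0 93 84 A5.
U+F931: 3-byte form → EF A4 B1.
U+2BCF1: 4-byte form → F0 AB B3 B1.
U+FB8A6: 4-byte form → F3 BB A2 A6.
U+679E: 3-byte form → E6 9E 9E.
U+12361: 4-byte form → F0 92 8D A1.
U+07C0: 2-byte form → DF 80.
Concatenated (24 bytes): F0 93 84 A5 EF A4 B1 F0 AB B3 B1 F3 BB A2 A6 E6 9E 9E F0 92 8D A1 DF 80.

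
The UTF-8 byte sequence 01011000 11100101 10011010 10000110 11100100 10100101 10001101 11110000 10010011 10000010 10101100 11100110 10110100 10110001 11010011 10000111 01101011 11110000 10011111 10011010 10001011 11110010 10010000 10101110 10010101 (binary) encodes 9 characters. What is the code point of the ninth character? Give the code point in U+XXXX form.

U+90B95

Offset 0: leading byte 0x58 = 01011000 → 1-byte char #1 = 58.
Offset 1: leading byte 0xE5 = 11100101 → 3-byte char #2 = E5 9A 86.
Offset 4: leading byte 0xE4 = 11100100 → 3-byte char #3 = E4 A5 8D.
Offset 7: leading byte 0xF0 = 11110000 → 4-byte char #4 = F0 93 82 AC.
Offset 11: leading byte 0xE6 = 11100110 → 3-byte char #5 = E6 B4 B1.
Offset 14: leading byte 0xD3 = 11010011 → 2-byte char #6 = D3 87.
Offset 16: leading byte 0x6B = 01101011 → 1-byte char #7 = 6B.
Offset 17: leading byte 0xF0 = 11110000 → 4-byte char #8 = F0 9F 9A 8B.
Offset 21: leading byte 0xF2 = 11110010 → 4-byte char #9 = F2 90 AE 95.
Leading byte 0xF2 = 11110010 matches 11110xxx → 4-byte sequence.
Byte 1: 0xF2 = 11110010, payload 010 (3 bits).
Byte 2: 0x90 = 10010000 (10xxxxxx ✓), payload 010000.
Byte 3: 0xAE = 10101110 (10xxxxxx ✓), payload 101110.
Byte 4: 0x95 = 10010101 (10xxxxxx ✓), payload 010101.
Concatenate: 010010000101110010101 = 0x90B95 (21 bits → U+90B95).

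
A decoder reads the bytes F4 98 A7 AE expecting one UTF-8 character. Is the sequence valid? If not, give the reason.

invalid (encodes a value above U+10FFFF)

Leading byte 0xF4 = 11110100 → 4-byte form.
Payload = 0x1189EE, which exceeds U+10FFFF, the maximum Unicode code point. (Leading bytes F5–FF, or F4 followed by ≥ 0x90, are invalid.)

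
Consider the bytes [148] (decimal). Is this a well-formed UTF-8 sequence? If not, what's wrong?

invalid (continuation byte with no leading byte)

Byte 0x94 = 10010100 has the form 10xxxxxx — a continuation byte — but there is no preceding leading byte.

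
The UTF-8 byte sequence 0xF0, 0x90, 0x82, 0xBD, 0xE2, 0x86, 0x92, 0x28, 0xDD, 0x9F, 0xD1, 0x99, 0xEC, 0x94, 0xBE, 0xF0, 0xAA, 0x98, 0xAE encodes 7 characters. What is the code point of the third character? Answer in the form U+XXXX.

U+0028

Offset 0: leading byte 0xF0 = 11110000 → 4-byte char #1 = F0 90 82 BD.
Offset 4: leading byte 0xE2 = 11100010 → 3-byte char #2 = E2 86 92.
Offset 7: leading byte 0x28 = 00101000 → 1-byte char #3 = 28.
Leading byte 0x28 = 00101000 matches 0xxxxxxx → 1-byte sequence.
Byte 1: 0x28 = 00101000, payload 0101000 (7 bits).
Concatenate: 0101000 = 0x28 (7 bits → U+0028).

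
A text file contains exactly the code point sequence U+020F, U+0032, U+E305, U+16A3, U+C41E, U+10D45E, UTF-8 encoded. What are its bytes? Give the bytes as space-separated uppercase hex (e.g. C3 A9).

U+020F: 2-byte form → C8 8F.
U+0032: 1-byte form → 32.
U+E305: 3-byte form → EE 8C 85.
U+16A3: 3-byte form → E1 9A A3.
U+C41E: 3-byte form → EC 90 9E.
U+10D45E: 4-byte form → F4 8D 91 9E.
Concatenated (16 bytes): C8 8F 32 EE 8C 85 E1 9A A3 EC 90 9E F4 8D 91 9E.

C8 8F 32 EE 8C 85 E1 9A A3 EC 90 9E F4 8D 91 9E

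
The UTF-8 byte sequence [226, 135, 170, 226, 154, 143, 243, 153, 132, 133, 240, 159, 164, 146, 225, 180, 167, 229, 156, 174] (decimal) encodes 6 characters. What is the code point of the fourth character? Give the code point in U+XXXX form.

Offset 0: leading byte 0xE2 = 11100010 → 3-byte char #1 = E2 87 AA.
Offset 3: leading byte 0xE2 = 11100010 → 3-byte char #2 = E2 9A 8F.
Offset 6: leading byte 0xF3 = 11110011 → 4-byte char #3 = F3 99 84 85.
Offset 10: leading byte 0xF0 = 11110000 → 4-byte char #4 = F0 9F A4 92.
Leading byte 0xF0 = 11110000 matches 11110xxx → 4-byte sequence.
Byte 1: 0xF0 = 11110000, payload 000 (3 bits).
Byte 2: 0x9F = 10011111 (10xxxxxx ✓), payload 011111.
Byte 3: 0xA4 = 10100100 (10xxxxxx ✓), payload 100100.
Byte 4: 0x92 = 10010010 (10xxxxxx ✓), payload 010010.
Concatenate: 000011111100100010010 = 0x1F912 (21 bits → U+1F912).

U+1F912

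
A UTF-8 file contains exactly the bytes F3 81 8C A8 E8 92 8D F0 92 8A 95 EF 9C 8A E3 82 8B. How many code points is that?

Byte at offset 0: 0xF3 = 11110011 → 4-byte char (#1). Advance 4.
Byte at offset 4: 0xE8 = 11101000 → 3-byte char (#2). Advance 3.
Byte at offset 7: 0xF0 = 11110000 → 4-byte char (#3). Advance 4.
Byte at offset 11: 0xEF = 11101111 → 3-byte char (#4). Advance 3.
Byte at offset 14: 0xE3 = 11100011 → 3-byte char (#5). Advance 3.
Reached end at offset 17 after 5 code points.

5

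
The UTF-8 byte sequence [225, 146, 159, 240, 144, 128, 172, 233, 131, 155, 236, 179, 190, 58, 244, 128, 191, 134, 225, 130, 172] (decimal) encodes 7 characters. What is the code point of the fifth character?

Offset 0: leading byte 0xE1 = 11100001 → 3-byte char #1 = E1 92 9F.
Offset 3: leading byte 0xF0 = 11110000 → 4-byte char #2 = F0 90 80 AC.
Offset 7: leading byte 0xE9 = 11101001 → 3-byte char #3 = E9 83 9B.
Offset 10: leading byte 0xEC = 11101100 → 3-byte char #4 = EC B3 BE.
Offset 13: leading byte 0x3A = 00111010 → 1-byte char #5 = 3A.
Leading byte 0x3A = 00111010 matches 0xxxxxxx → 1-byte sequence.
Byte 1: 0x3A = 00111010, payload 0111010 (7 bits).
Concatenate: 0111010 = 0x3A (7 bits → U+003A).

U+003A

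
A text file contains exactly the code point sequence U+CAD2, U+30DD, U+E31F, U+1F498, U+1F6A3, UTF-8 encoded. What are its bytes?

EC AB 92 E3 83 9D EE 8C 9F F0 9F 92 98 F0 9F 9A A3

U+CAD2: 3-byte form → EC AB 92.
U+30DD: 3-byte form → E3 83 9D.
U+E31F: 3-byte form → EE 8C 9F.
U+1F498: 4-byte form → F0 9F 92 98.
U+1F6A3: 4-byte form → F0 9F 9A A3.
Concatenated (17 bytes): EC AB 92 E3 83 9D EE 8C 9F F0 9F 92 98 F0 9F 9A A3.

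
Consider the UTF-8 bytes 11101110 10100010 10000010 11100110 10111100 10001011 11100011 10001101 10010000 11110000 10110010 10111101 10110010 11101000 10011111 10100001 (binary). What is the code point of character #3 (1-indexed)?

U+3350

Offset 0: leading byte 0xEE = 11101110 → 3-byte char #1 = EE A2 82.
Offset 3: leading byte 0xE6 = 11100110 → 3-byte char #2 = E6 BC 8B.
Offset 6: leading byte 0xE3 = 11100011 → 3-byte char #3 = E3 8D 90.
Leading byte 0xE3 = 11100011 matches 1110xxxx → 3-byte sequence.
Byte 1: 0xE3 = 11100011, payload 0011 (4 bits).
Byte 2: 0x8D = 10001101 (10xxxxxx ✓), payload 001101.
Byte 3: 0x90 = 10010000 (10xxxxxx ✓), payload 010000.
Concatenate: 0011001101010000 = 0x3350 (16 bits → U+3350).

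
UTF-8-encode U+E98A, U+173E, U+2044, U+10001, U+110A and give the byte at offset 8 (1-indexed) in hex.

1-indexed offset 8 is 0-indexed offset 7.
U+E98A → 3-byte form EE A6 8A at offsets 0–2.
U+173E → 3-byte form E1 9C BE at offsets 3–5.
U+2044 → 3-byte form E2 81 84 at offsets 6–8.
Offset 7 falls in char 3's range; it's byte 2 of E2 81 84 = 0x81.

0x81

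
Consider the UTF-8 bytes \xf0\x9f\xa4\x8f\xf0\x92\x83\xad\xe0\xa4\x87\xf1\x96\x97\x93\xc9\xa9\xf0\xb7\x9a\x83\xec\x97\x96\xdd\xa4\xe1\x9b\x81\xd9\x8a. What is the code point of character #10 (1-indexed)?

U+064A

Offset 0: leading byte 0xF0 = 11110000 → 4-byte char #1 = F0 9F A4 8F.
Offset 4: leading byte 0xF0 = 11110000 → 4-byte char #2 = F0 92 83 AD.
Offset 8: leading byte 0xE0 = 11100000 → 3-byte char #3 = E0 A4 87.
Offset 11: leading byte 0xF1 = 11110001 → 4-byte char #4 = F1 96 97 93.
Offset 15: leading byte 0xC9 = 11001001 → 2-byte char #5 = C9 A9.
Offset 17: leading byte 0xF0 = 11110000 → 4-byte char #6 = F0 B7 9A 83.
Offset 21: leading byte 0xEC = 11101100 → 3-byte char #7 = EC 97 96.
Offset 24: leading byte 0xDD = 11011101 → 2-byte char #8 = DD A4.
Offset 26: leading byte 0xE1 = 11100001 → 3-byte char #9 = E1 9B 81.
Offset 29: leading byte 0xD9 = 11011001 → 2-byte char #10 = D9 8A.
Leading byte 0xD9 = 11011001 matches 110xxxxx → 2-byte sequence.
Byte 1: 0xD9 = 11011001, payload 11001 (5 bits).
Byte 2: 0x8A = 10001010 (10xxxxxx ✓), payload 001010.
Concatenate: 11001001010 = 0x64A (11 bits → U+064A).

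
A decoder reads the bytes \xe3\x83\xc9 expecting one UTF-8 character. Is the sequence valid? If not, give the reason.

invalid (non-continuation byte where continuation expected)

Leading byte 0xE3 = 11100011 → 3-byte form.
Byte 3 is 0xC9 = 11001001, which is not 10xxxxxx — expected a continuation byte.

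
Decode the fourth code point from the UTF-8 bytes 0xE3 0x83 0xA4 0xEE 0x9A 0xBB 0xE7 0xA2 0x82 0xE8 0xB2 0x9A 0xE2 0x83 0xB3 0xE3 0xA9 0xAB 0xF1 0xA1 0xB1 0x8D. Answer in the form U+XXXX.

U+8C9A

Offset 0: leading byte 0xE3 = 11100011 → 3-byte char #1 = E3 83 A4.
Offset 3: leading byte 0xEE = 11101110 → 3-byte char #2 = EE 9A BB.
Offset 6: leading byte 0xE7 = 11100111 → 3-byte char #3 = E7 A2 82.
Offset 9: leading byte 0xE8 = 11101000 → 3-byte char #4 = E8 B2 9A.
Leading byte 0xE8 = 11101000 matches 1110xxxx → 3-byte sequence.
Byte 1: 0xE8 = 11101000, payload 1000 (4 bits).
Byte 2: 0xB2 = 10110010 (10xxxxxx ✓), payload 110010.
Byte 3: 0x9A = 10011010 (10xxxxxx ✓), payload 011010.
Concatenate: 1000110010011010 = 0x8C9A (16 bits → U+8C9A).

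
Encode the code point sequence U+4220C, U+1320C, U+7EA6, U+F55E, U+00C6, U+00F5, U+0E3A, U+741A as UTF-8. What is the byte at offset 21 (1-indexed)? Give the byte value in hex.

0xBA

1-indexed offset 21 is 0-indexed offset 20.
U+4220C → 4-byte form F1 82 88 8C at offsets 0–3.
U+1320C → 4-byte form F0 93 88 8C at offsets 4–7.
U+7EA6 → 3-byte form E7 BA A6 at offsets 8–10.
U+F55E → 3-byte form EF 95 9E at offsets 11–13.
U+00C6 → 2-byte form C3 86 at offsets 14–15.
U+00F5 → 2-byte form C3 B5 at offsets 16–17.
U+0E3A → 3-byte form E0 B8 BA at offsets 18–20.
Offset 20 falls in char 7's range; it's byte 3 of E0 B8 BA = 0xBA.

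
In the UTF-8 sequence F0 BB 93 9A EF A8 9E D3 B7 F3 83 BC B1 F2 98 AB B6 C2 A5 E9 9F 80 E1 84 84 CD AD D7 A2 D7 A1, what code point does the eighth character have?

Offset 0: leading byte 0xF0 = 11110000 → 4-byte char #1 = F0 BB 93 9A.
Offset 4: leading byte 0xEF = 11101111 → 3-byte char #2 = EF A8 9E.
Offset 7: leading byte 0xD3 = 11010011 → 2-byte char #3 = D3 B7.
Offset 9: leading byte 0xF3 = 11110011 → 4-byte char #4 = F3 83 BC B1.
Offset 13: leading byte 0xF2 = 11110010 → 4-byte char #5 = F2 98 AB B6.
Offset 17: leading byte 0xC2 = 11000010 → 2-byte char #6 = C2 A5.
Offset 19: leading byte 0xE9 = 11101001 → 3-byte char #7 = E9 9F 80.
Offset 22: leading byte 0xE1 = 11100001 → 3-byte char #8 = E1 84 84.
Leading byte 0xE1 = 11100001 matches 1110xxxx → 3-byte sequence.
Byte 1: 0xE1 = 11100001, payload 0001 (4 bits).
Byte 2: 0x84 = 10000100 (10xxxxxx ✓), payload 000100.
Byte 3: 0x84 = 10000100 (10xxxxxx ✓), payload 000100.
Concatenate: 0001000100000100 = 0x1104 (16 bits → U+1104).

U+1104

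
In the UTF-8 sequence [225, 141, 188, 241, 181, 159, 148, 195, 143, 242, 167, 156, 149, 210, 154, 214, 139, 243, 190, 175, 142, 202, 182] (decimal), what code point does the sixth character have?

U+058B

Offset 0: leading byte 0xE1 = 11100001 → 3-byte char #1 = E1 8D BC.
Offset 3: leading byte 0xF1 = 11110001 → 4-byte char #2 = F1 B5 9F 94.
Offset 7: leading byte 0xC3 = 11000011 → 2-byte char #3 = C3 8F.
Offset 9: leading byte 0xF2 = 11110010 → 4-byte char #4 = F2 A7 9C 95.
Offset 13: leading byte 0xD2 = 11010010 → 2-byte char #5 = D2 9A.
Offset 15: leading byte 0xD6 = 11010110 → 2-byte char #6 = D6 8B.
Leading byte 0xD6 = 11010110 matches 110xxxxx → 2-byte sequence.
Byte 1: 0xD6 = 11010110, payload 10110 (5 bits).
Byte 2: 0x8B = 10001011 (10xxxxxx ✓), payload 001011.
Concatenate: 10110001011 = 0x58B (11 bits → U+058B).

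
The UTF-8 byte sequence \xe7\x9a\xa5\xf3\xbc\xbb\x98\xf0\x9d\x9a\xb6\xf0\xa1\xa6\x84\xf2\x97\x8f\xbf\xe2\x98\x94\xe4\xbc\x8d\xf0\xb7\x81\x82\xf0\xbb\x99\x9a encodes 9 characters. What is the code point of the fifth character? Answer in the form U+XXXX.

Offset 0: leading byte 0xE7 = 11100111 → 3-byte char #1 = E7 9A A5.
Offset 3: leading byte 0xF3 = 11110011 → 4-byte char #2 = F3 BC BB 98.
Offset 7: leading byte 0xF0 = 11110000 → 4-byte char #3 = F0 9D 9A B6.
Offset 11: leading byte 0xF0 = 11110000 → 4-byte char #4 = F0 A1 A6 84.
Offset 15: leading byte 0xF2 = 11110010 → 4-byte char #5 = F2 97 8F BF.
Leading byte 0xF2 = 11110010 matches 11110xxx → 4-byte sequence.
Byte 1: 0xF2 = 11110010, payload 010 (3 bits).
Byte 2: 0x97 = 10010111 (10xxxxxx ✓), payload 010111.
Byte 3: 0x8F = 10001111 (10xxxxxx ✓), payload 001111.
Byte 4: 0xBF = 10111111 (10xxxxxx ✓), payload 111111.
Concatenate: 010010111001111111111 = 0x973FF (21 bits → U+973FF).

U+973FF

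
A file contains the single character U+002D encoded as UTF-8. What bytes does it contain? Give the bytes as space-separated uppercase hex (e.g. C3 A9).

2D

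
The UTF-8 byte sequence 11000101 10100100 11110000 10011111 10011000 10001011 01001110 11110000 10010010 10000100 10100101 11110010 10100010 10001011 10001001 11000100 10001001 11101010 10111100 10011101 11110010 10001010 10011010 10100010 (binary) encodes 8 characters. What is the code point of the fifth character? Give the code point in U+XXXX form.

Offset 0: leading byte 0xC5 = 11000101 → 2-byte char #1 = C5 A4.
Offset 2: leading byte 0xF0 = 11110000 → 4-byte char #2 = F0 9F 98 8B.
Offset 6: leading byte 0x4E = 01001110 → 1-byte char #3 = 4E.
Offset 7: leading byte 0xF0 = 11110000 → 4-byte char #4 = F0 92 84 A5.
Offset 11: leading byte 0xF2 = 11110010 → 4-byte char #5 = F2 A2 8B 89.
Leading byte 0xF2 = 11110010 matches 11110xxx → 4-byte sequence.
Byte 1: 0xF2 = 11110010, payload 010 (3 bits).
Byte 2: 0xA2 = 10100010 (10xxxxxx ✓), payload 100010.
Byte 3: 0x8B = 10001011 (10xxxxxx ✓), payload 001011.
Byte 4: 0x89 = 10001001 (10xxxxxx ✓), payload 001001.
Concatenate: 010100010001011001001 = 0xA22C9 (21 bits → U+A22C9).

U+A22C9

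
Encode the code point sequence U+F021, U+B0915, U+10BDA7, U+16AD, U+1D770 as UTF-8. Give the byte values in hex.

EF 80 A1 F2 B0 A4 95 F4 8B B6 A7 E1 9A AD F0 9D 9D B0

U+F021: 3-byte form → EF 80 A1.
U+B0915: 4-byte form → F2 B0 A4 95.
U+10BDA7: 4-byte form → F4 8B B6 A7.
U+16AD: 3-byte form → E1 9A AD.
U+1D770: 4-byte form → F0 9D 9D B0.
Concatenated (18 bytes): EF 80 A1 F2 B0 A4 95 F4 8B B6 A7 E1 9A AD F0 9D 9D B0.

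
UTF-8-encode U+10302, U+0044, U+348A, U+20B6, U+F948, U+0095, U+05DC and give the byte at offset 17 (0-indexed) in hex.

U+10302 → 4-byte form F0 90 8C 82 at offsets 0–3.
U+0044 → 1-byte form 44 at offsets 4–4.
U+348A → 3-byte form E3 92 8A at offsets 5–7.
U+20B6 → 3-byte form E2 82 B6 at offsets 8–10.
U+F948 → 3-byte form EF A5 88 at offsets 11–13.
U+0095 → 2-byte form C2 95 at offsets 14–15.
U+05DC → 2-byte form D7 9C at offsets 16–17.
Offset 17 falls in char 7's range; it's byte 2 of D7 9C = 0x9C.

0x9C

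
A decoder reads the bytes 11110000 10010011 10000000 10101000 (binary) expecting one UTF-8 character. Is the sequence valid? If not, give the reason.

Leading byte 0xF0 = 11110000 → 4-byte form.
Continuation bytes 0x93=10010011, 0x80=10000000, 0xA8=10101000 all match 10xxxxxx.
Decoded value 0x13028 is ≥ 0x10000 (shortest form) and not a surrogate.

valid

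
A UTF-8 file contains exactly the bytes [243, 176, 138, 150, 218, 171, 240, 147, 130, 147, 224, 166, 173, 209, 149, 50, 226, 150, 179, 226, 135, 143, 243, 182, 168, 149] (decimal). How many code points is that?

9

Byte at offset 0: 0xF3 = 11110011 → 4-byte char (#1). Advance 4.
Byte at offset 4: 0xDA = 11011010 → 2-byte char (#2). Advance 2.
Byte at offset 6: 0xF0 = 11110000 → 4-byte char (#3). Advance 4.
Byte at offset 10: 0xE0 = 11100000 → 3-byte char (#4). Advance 3.
Byte at offset 13: 0xD1 = 11010001 → 2-byte char (#5). Advance 2.
Byte at offset 15: 0x32 = 00110010 → 1-byte char (#6). Advance 1.
Byte at offset 16: 0xE2 = 11100010 → 3-byte char (#7). Advance 3.
Byte at offset 19: 0xE2 = 11100010 → 3-byte char (#8). Advance 3.
Byte at offset 22: 0xF3 = 11110011 → 4-byte char (#9). Advance 4.
Reached end at offset 26 after 9 code points.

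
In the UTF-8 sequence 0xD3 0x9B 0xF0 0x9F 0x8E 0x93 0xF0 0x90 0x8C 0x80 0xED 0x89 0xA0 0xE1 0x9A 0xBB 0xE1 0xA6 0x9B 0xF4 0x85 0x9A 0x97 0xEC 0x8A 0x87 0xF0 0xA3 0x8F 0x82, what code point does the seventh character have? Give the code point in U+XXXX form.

Offset 0: leading byte 0xD3 = 11010011 → 2-byte char #1 = D3 9B.
Offset 2: leading byte 0xF0 = 11110000 → 4-byte char #2 = F0 9F 8E 93.
Offset 6: leading byte 0xF0 = 11110000 → 4-byte char #3 = F0 90 8C 80.
Offset 10: leading byte 0xED = 11101101 → 3-byte char #4 = ED 89 A0.
Offset 13: leading byte 0xE1 = 11100001 → 3-byte char #5 = E1 9A BB.
Offset 16: leading byte 0xE1 = 11100001 → 3-byte char #6 = E1 A6 9B.
Offset 19: leading byte 0xF4 = 11110100 → 4-byte char #7 = F4 85 9A 97.
Leading byte 0xF4 = 11110100 matches 11110xxx → 4-byte sequence.
Byte 1: 0xF4 = 11110100, payload 100 (3 bits).
Byte 2: 0x85 = 10000101 (10xxxxxx ✓), payload 000101.
Byte 3: 0x9A = 10011010 (10xxxxxx ✓), payload 011010.
Byte 4: 0x97 = 10010111 (10xxxxxx ✓), payload 010111.
Concatenate: 100000101011010010111 = 0x105697 (21 bits → U+105697).

U+105697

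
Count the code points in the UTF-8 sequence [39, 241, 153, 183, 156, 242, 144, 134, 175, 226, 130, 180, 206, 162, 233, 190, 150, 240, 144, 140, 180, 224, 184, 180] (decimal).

8

Byte at offset 0: 0x27 = 00100111 → 1-byte char (#1). Advance 1.
Byte at offset 1: 0xF1 = 11110001 → 4-byte char (#2). Advance 4.
Byte at offset 5: 0xF2 = 11110010 → 4-byte char (#3). Advance 4.
Byte at offset 9: 0xE2 = 11100010 → 3-byte char (#4). Advance 3.
Byte at offset 12: 0xCE = 11001110 → 2-byte char (#5). Advance 2.
Byte at offset 14: 0xE9 = 11101001 → 3-byte char (#6). Advance 3.
Byte at offset 17: 0xF0 = 11110000 → 4-byte char (#7). Advance 4.
Byte at offset 21: 0xE0 = 11100000 → 3-byte char (#8). Advance 3.
Reached end at offset 24 after 8 code points.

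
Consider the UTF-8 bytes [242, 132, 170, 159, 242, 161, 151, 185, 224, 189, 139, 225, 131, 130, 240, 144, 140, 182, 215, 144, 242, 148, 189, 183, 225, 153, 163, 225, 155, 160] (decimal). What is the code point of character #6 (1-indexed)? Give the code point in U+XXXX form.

U+05D0

Offset 0: leading byte 0xF2 = 11110010 → 4-byte char #1 = F2 84 AA 9F.
Offset 4: leading byte 0xF2 = 11110010 → 4-byte char #2 = F2 A1 97 B9.
Offset 8: leading byte 0xE0 = 11100000 → 3-byte char #3 = E0 BD 8B.
Offset 11: leading byte 0xE1 = 11100001 → 3-byte char #4 = E1 83 82.
Offset 14: leading byte 0xF0 = 11110000 → 4-byte char #5 = F0 90 8C B6.
Offset 18: leading byte 0xD7 = 11010111 → 2-byte char #6 = D7 90.
Leading byte 0xD7 = 11010111 matches 110xxxxx → 2-byte sequence.
Byte 1: 0xD7 = 11010111, payload 10111 (5 bits).
Byte 2: 0x90 = 10010000 (10xxxxxx ✓), payload 010000.
Concatenate: 10111010000 = 0x5D0 (11 bits → U+05D0).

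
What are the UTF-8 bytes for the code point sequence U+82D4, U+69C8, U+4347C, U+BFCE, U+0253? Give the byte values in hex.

U+82D4: 3-byte form → E8 8B 94.
U+69C8: 3-byte form → E6 A7 88.
U+4347C: 4-byte form → F1 83 91 BC.
U+BFCE: 3-byte form → EB BF 8E.
U+0253: 2-byte form → C9 93.
Concatenated (15 bytes): E8 8B 94 E6 A7 88 F1 83 91 BC EB BF 8E C9 93.

E8 8B 94 E6 A7 88 F1 83 91 BC EB BF 8E C9 93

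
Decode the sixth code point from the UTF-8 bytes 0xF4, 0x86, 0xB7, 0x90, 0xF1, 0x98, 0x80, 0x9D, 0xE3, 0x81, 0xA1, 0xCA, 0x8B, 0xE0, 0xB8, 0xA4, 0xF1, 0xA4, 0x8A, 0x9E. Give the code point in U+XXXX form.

Offset 0: leading byte 0xF4 = 11110100 → 4-byte char #1 = F4 86 B7 90.
Offset 4: leading byte 0xF1 = 11110001 → 4-byte char #2 = F1 98 80 9D.
Offset 8: leading byte 0xE3 = 11100011 → 3-byte char #3 = E3 81 A1.
Offset 11: leading byte 0xCA = 11001010 → 2-byte char #4 = CA 8B.
Offset 13: leading byte 0xE0 = 11100000 → 3-byte char #5 = E0 B8 A4.
Offset 16: leading byte 0xF1 = 11110001 → 4-byte char #6 = F1 A4 8A 9E.
Leading byte 0xF1 = 11110001 matches 11110xxx → 4-byte sequence.
Byte 1: 0xF1 = 11110001, payload 001 (3 bits).
Byte 2: 0xA4 = 10100100 (10xxxxxx ✓), payload 100100.
Byte 3: 0x8A = 10001010 (10xxxxxx ✓), payload 001010.
Byte 4: 0x9E = 10011110 (10xxxxxx ✓), payload 011110.
Concatenate: 001100100001010011110 = 0x6429E (21 bits → U+6429E).

U+6429E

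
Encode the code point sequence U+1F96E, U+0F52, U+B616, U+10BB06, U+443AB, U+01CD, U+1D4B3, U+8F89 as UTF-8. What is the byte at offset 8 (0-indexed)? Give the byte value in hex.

U+1F96E → 4-byte form F0 9F A5 AE at offsets 0–3.
U+0F52 → 3-byte form E0 BD 92 at offsets 4–6.
U+B616 → 3-byte form EB 98 96 at offsets 7–9.
Offset 8 falls in char 3's range; it's byte 2 of EB 98 96 = 0x98.

0x98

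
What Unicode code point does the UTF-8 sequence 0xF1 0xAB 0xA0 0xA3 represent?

U+6B823

Leading byte 0xF1 = 11110001 matches 11110xxx → 4-byte sequence.
Byte 1: 0xF1 = 11110001, payload 001 (3 bits).
Byte 2: 0xAB = 10101011 (10xxxxxx ✓), payload 101011.
Byte 3: 0xA0 = 10100000 (10xxxxxx ✓), payload 100000.
Byte 4: 0xA3 = 10100011 (10xxxxxx ✓), payload 100011.
Concatenate: 001101011100000100011 = 0x6B823 (21 bits → U+6B823).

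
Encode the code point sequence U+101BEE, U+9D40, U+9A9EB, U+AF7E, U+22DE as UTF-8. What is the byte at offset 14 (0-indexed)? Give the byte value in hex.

U+101BEE → 4-byte form F4 81 AF AE at offsets 0–3.
U+9D40 → 3-byte form E9 B5 80 at offsets 4–6.
U+9A9EB → 4-byte form F2 9A A7 AB at offsets 7–10.
U+AF7E → 3-byte form EA BD BE at offsets 11–13.
U+22DE → 3-byte form E2 8B 9E at offsets 14–16.
Offset 14 falls in char 5's range; it's byte 1 of E2 8B 9E = 0xE2.

0xE2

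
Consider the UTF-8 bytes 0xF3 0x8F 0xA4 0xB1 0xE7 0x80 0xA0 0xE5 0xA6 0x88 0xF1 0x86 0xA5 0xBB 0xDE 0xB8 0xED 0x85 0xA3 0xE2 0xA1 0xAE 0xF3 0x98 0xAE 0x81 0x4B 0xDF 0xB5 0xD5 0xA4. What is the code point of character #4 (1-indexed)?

U+4697B

Offset 0: leading byte 0xF3 = 11110011 → 4-byte char #1 = F3 8F A4 B1.
Offset 4: leading byte 0xE7 = 11100111 → 3-byte char #2 = E7 80 A0.
Offset 7: leading byte 0xE5 = 11100101 → 3-byte char #3 = E5 A6 88.
Offset 10: leading byte 0xF1 = 11110001 → 4-byte char #4 = F1 86 A5 BB.
Leading byte 0xF1 = 11110001 matches 11110xxx → 4-byte sequence.
Byte 1: 0xF1 = 11110001, payload 001 (3 bits).
Byte 2: 0x86 = 10000110 (10xxxxxx ✓), payload 000110.
Byte 3: 0xA5 = 10100101 (10xxxxxx ✓), payload 100101.
Byte 4: 0xBB = 10111011 (10xxxxxx ✓), payload 111011.
Concatenate: 001000110100101111011 = 0x4697B (21 bits → U+4697B).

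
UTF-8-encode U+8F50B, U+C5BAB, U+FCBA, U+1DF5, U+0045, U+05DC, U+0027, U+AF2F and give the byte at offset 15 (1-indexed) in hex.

0x45

1-indexed offset 15 is 0-indexed offset 14.
U+8F50B → 4-byte form F2 8F 94 8B at offsets 0–3.
U+C5BAB → 4-byte form F3 85 AE AB at offsets 4–7.
U+FCBA → 3-byte form EF B2 BA at offsets 8–10.
U+1DF5 → 3-byte form E1 B7 B5 at offsets 11–13.
U+0045 → 1-byte form 45 at offsets 14–14.
Offset 14 falls in char 5's range; it's byte 1 of 45 = 0x45.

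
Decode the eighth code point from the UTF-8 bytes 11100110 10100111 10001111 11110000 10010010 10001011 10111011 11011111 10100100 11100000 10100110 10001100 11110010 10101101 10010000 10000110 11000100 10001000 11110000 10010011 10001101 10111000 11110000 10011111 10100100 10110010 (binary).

Offset 0: leading byte 0xE6 = 11100110 → 3-byte char #1 = E6 A7 8F.
Offset 3: leading byte 0xF0 = 11110000 → 4-byte char #2 = F0 92 8B BB.
Offset 7: leading byte 0xDF = 11011111 → 2-byte char #3 = DF A4.
Offset 9: leading byte 0xE0 = 11100000 → 3-byte char #4 = E0 A6 8C.
Offset 12: leading byte 0xF2 = 11110010 → 4-byte char #5 = F2 AD 90 86.
Offset 16: leading byte 0xC4 = 11000100 → 2-byte char #6 = C4 88.
Offset 18: leading byte 0xF0 = 11110000 → 4-byte char #7 = F0 93 8D B8.
Offset 22: leading byte 0xF0 = 11110000 → 4-byte char #8 = F0 9F A4 B2.
Leading byte 0xF0 = 11110000 matches 11110xxx → 4-byte sequence.
Byte 1: 0xF0 = 11110000, payload 000 (3 bits).
Byte 2: 0x9F = 10011111 (10xxxxxx ✓), payload 011111.
Byte 3: 0xA4 = 10100100 (10xxxxxx ✓), payload 100100.
Byte 4: 0xB2 = 10110010 (10xxxxxx ✓), payload 110010.
Concatenate: 000011111100100110010 = 0x1F932 (21 bits → U+1F932).

U+1F932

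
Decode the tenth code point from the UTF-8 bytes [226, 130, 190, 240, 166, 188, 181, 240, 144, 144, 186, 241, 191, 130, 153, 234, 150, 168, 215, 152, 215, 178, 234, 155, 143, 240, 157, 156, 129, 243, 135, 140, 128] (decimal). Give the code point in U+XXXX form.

Offset 0: leading byte 0xE2 = 11100010 → 3-byte char #1 = E2 82 BE.
Offset 3: leading byte 0xF0 = 11110000 → 4-byte char #2 = F0 A6 BC B5.
Offset 7: leading byte 0xF0 = 11110000 → 4-byte char #3 = F0 90 90 BA.
Offset 11: leading byte 0xF1 = 11110001 → 4-byte char #4 = F1 BF 82 99.
Offset 15: leading byte 0xEA = 11101010 → 3-byte char #5 = EA 96 A8.
Offset 18: leading byte 0xD7 = 11010111 → 2-byte char #6 = D7 98.
Offset 20: leading byte 0xD7 = 11010111 → 2-byte char #7 = D7 B2.
Offset 22: leading byte 0xEA = 11101010 → 3-byte char #8 = EA 9B 8F.
Offset 25: leading byte 0xF0 = 11110000 → 4-byte char #9 = F0 9D 9C 81.
Offset 29: leading byte 0xF3 = 11110011 → 4-byte char #10 = F3 87 8C 80.
Leading byte 0xF3 = 11110011 matches 11110xxx → 4-byte sequence.
Byte 1: 0xF3 = 11110011, payload 011 (3 bits).
Byte 2: 0x87 = 10000111 (10xxxxxx ✓), payload 000111.
Byte 3: 0x8C = 10001100 (10xxxxxx ✓), payload 001100.
Byte 4: 0x80 = 10000000 (10xxxxxx ✓), payload 000000.
Concatenate: 011000111001100000000 = 0xC7300 (21 bits → U+C7300).

U+C7300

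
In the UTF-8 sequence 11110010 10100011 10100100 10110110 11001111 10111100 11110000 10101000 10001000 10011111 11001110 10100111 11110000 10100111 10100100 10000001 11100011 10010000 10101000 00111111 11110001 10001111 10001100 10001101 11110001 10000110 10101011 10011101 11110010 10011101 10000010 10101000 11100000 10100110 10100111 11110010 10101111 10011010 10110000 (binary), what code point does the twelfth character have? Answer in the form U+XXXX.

U+AF6B0

Offset 0: leading byte 0xF2 = 11110010 → 4-byte char #1 = F2 A3 A4 B6.
Offset 4: leading byte 0xCF = 11001111 → 2-byte char #2 = CF BC.
Offset 6: leading byte 0xF0 = 11110000 → 4-byte char #3 = F0 A8 88 9F.
Offset 10: leading byte 0xCE = 11001110 → 2-byte char #4 = CE A7.
Offset 12: leading byte 0xF0 = 11110000 → 4-byte char #5 = F0 A7 A4 81.
Offset 16: leading byte 0xE3 = 11100011 → 3-byte char #6 = E3 90 A8.
Offset 19: leading byte 0x3F = 00111111 → 1-byte char #7 = 3F.
Offset 20: leading byte 0xF1 = 11110001 → 4-byte char #8 = F1 8F 8C 8D.
Offset 24: leading byte 0xF1 = 11110001 → 4-byte char #9 = F1 86 AB 9D.
Offset 28: leading byte 0xF2 = 11110010 → 4-byte char #10 = F2 9D 82 A8.
Offset 32: leading byte 0xE0 = 11100000 → 3-byte char #11 = E0 A6 A7.
Offset 35: leading byte 0xF2 = 11110010 → 4-byte char #12 = F2 AF 9A B0.
Leading byte 0xF2 = 11110010 matches 11110xxx → 4-byte sequence.
Byte 1: 0xF2 = 11110010, payload 010 (3 bits).
Byte 2: 0xAF = 10101111 (10xxxxxx ✓), payload 101111.
Byte 3: 0x9A = 10011010 (10xxxxxx ✓), payload 011010.
Byte 4: 0xB0 = 10110000 (10xxxxxx ✓), payload 110000.
Concatenate: 010101111011010110000 = 0xAF6B0 (21 bits → U+AF6B0).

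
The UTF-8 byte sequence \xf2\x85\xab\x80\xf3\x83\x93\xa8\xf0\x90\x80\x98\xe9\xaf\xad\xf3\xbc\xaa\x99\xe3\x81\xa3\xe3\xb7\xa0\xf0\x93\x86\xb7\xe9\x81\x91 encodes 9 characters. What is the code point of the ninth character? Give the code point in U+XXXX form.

U+9051

Offset 0: leading byte 0xF2 = 11110010 → 4-byte char #1 = F2 85 AB 80.
Offset 4: leading byte 0xF3 = 11110011 → 4-byte char #2 = F3 83 93 A8.
Offset 8: leading byte 0xF0 = 11110000 → 4-byte char #3 = F0 90 80 98.
Offset 12: leading byte 0xE9 = 11101001 → 3-byte char #4 = E9 AF AD.
Offset 15: leading byte 0xF3 = 11110011 → 4-byte char #5 = F3 BC AA 99.
Offset 19: leading byte 0xE3 = 11100011 → 3-byte char #6 = E3 81 A3.
Offset 22: leading byte 0xE3 = 11100011 → 3-byte char #7 = E3 B7 A0.
Offset 25: leading byte 0xF0 = 11110000 → 4-byte char #8 = F0 93 86 B7.
Offset 29: leading byte 0xE9 = 11101001 → 3-byte char #9 = E9 81 91.
Leading byte 0xE9 = 11101001 matches 1110xxxx → 3-byte sequence.
Byte 1: 0xE9 = 11101001, payload 1001 (4 bits).
Byte 2: 0x81 = 10000001 (10xxxxxx ✓), payload 000001.
Byte 3: 0x91 = 10010001 (10xxxxxx ✓), payload 010001.
Concatenate: 1001000001010001 = 0x9051 (16 bits → U+9051).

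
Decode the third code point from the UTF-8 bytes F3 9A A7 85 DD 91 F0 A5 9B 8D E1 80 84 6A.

U+256CD

Offset 0: leading byte 0xF3 = 11110011 → 4-byte char #1 = F3 9A A7 85.
Offset 4: leading byte 0xDD = 11011101 → 2-byte char #2 = DD 91.
Offset 6: leading byte 0xF0 = 11110000 → 4-byte char #3 = F0 A5 9B 8D.
Leading byte 0xF0 = 11110000 matches 11110xxx → 4-byte sequence.
Byte 1: 0xF0 = 11110000, payload 000 (3 bits).
Byte 2: 0xA5 = 10100101 (10xxxxxx ✓), payload 100101.
Byte 3: 0x9B = 10011011 (10xxxxxx ✓), payload 011011.
Byte 4: 0x8D = 10001101 (10xxxxxx ✓), payload 001101.
Concatenate: 000100101011011001101 = 0x256CD (21 bits → U+256CD).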